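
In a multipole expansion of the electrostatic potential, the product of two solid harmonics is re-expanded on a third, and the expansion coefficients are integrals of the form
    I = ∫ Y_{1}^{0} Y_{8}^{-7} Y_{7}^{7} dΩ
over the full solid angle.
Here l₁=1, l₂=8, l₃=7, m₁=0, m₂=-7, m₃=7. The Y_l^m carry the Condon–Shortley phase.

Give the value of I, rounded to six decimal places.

-0.118504

m-sum 0 ✓  L=16 even ✓  7≤7≤9 ✓
Π(2lᵢ+1) = 3×17×15 = 765
triangle coeff Δ(1,8,7) = 1/2040
Σ_t [1,1]: t=1:−1/25401600 = -1/25401600
(3j)²=8/255 [(1 8 7; 0 0 0)], sign=+1
Σ_t [1,1]: t=1:−1/87178291200 = -1/87178291200
(3j)²=1/136 [(1 8 7; 0 -7 7)], sign=-1
⇒ 4πI² = 3/17
I = (-1)√(3/17/(4π)) = -0.11850352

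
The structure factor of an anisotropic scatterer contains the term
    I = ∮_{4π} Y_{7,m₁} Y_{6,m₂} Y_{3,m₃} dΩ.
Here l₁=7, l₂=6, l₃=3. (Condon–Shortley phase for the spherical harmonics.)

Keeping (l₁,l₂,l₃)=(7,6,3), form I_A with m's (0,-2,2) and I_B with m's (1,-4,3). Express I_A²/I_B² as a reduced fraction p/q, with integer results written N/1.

280/81

l's match ⇒ only the (l;m) 3-j factors differ between A and B.
A: triangle coeff Δ(7,6,3) = 1/2042040; Σ_t [3,4]: t=3:−1/725760 t=4:+1/207360 = 1/290304; (3j)²=125/7293 [(7 6 3; 0 -2 2)], sign=-1
B: triangle coeff Δ(7,6,3) = 1/2042040; Σ_t [2,2]: t=2:+1/3870720 = 1/3870720; (3j)²=675/136136 [(7 6 3; 1 -4 3)], sign=+1
I_A²/I_B² = (125/7293)/(675/136136) = 280/81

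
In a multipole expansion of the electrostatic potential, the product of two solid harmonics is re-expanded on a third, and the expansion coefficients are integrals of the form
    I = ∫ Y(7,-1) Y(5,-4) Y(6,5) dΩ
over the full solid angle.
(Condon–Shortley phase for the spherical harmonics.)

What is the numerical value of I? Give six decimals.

Checks pass: Σm=0; 18 even; l₃=6∈[2,12].
(2·7+1)(2·5+1)(2·6+1) = 2145
Δ: 6! 8! 4! / 19! → 1/174594420
sum: t=1:−1/4147200 t=2:+1/207360 t=3:−1/82944 t=4:+1/207360 t=5:−1/4147200 = -1/345600
3j²(7 5 6; 0 0 0) = Δ·Π!·Σ² = 420/46189  (sign -1)
sum: t=0:+1/174182400 t=1:−1/14515200 = -11/174182400
3j²(7 5 6; -1 -4 5) = Δ·Π!·Σ² = 121/12597  (sign +1)
combine: 4πI² = 2145·420/46189·121/12597 = 254100/1356277
take √, sign -1: I = -0.12210212

-0.122102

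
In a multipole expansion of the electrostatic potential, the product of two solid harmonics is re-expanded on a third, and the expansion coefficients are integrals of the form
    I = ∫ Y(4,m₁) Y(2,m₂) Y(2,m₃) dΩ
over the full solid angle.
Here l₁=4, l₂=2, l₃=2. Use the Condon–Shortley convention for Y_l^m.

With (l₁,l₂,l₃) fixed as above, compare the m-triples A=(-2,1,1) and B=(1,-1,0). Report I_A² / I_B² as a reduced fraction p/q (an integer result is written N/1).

Same 4,2,2: normalisation and zero-m 3j drop out of the ratio.
A: Δ: 4! 4! 0! / 9! → 1/630; sum: t=3:−1/36 = -1/36; 3j²(4 2 2; -2 1 1) = Δ·Π!·Σ² = 4/63  (sign +1)
B: Δ: 4! 4! 0! / 9! → 1/630; sum: t=1:−1/24 = -1/24; 3j²(4 2 2; 1 -1 0) = Δ·Π!·Σ² = 1/21  (sign -1)
I_A²/I_B² = (4/63)/(1/21) = 4/3

4/3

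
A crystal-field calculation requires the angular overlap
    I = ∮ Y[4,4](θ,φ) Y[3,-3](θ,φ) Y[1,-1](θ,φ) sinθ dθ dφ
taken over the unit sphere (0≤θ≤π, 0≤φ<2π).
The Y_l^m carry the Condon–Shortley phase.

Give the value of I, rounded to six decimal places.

Checks pass: Σm=0; 8 even; l₃=1∈[1,7].
(2·4+1)(2·3+1)(2·1+1) = 189
Δ: 6! 2! 0! / 9! → 1/252
sum: t=3:−1/36 = -1/36
3j²(4 3 1; 0 0 0) = Δ·Π!·Σ² = 4/63  (sign +1)
sum: t=0:+1/1440 = 1/1440
3j²(4 3 1; 4 -3 -1) = Δ·Π!·Σ² = 1/9  (sign +1)
combine: 4πI² = 189·4/63·1/9 = 4/3
take √, sign +1: I = 0.32573501

0.325735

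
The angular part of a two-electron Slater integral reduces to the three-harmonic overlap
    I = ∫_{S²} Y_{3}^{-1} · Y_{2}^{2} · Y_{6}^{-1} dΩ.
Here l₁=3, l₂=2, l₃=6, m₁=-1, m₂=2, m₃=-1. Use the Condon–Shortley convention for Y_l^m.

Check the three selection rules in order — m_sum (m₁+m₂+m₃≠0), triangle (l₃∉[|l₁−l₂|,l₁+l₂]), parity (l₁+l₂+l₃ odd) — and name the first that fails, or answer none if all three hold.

triangle

m₁+m₂+m₃ = -1 + 2 − 1 = 0  ✓
triangle: |3−2|=1 ≤ l₃=6 ≤ 3+2=5  ✗
parity: l₁+l₂+l₃ = 11 is odd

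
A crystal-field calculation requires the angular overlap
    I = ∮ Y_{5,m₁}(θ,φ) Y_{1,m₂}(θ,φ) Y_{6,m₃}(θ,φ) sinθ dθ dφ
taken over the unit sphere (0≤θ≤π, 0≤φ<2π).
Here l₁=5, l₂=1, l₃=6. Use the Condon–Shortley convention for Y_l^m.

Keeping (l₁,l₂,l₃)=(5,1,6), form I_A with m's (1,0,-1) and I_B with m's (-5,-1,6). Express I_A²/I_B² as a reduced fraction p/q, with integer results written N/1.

Shared (l₁,l₂,l₃)=(5,1,6): N and (l;000)² cancel in I_A²/I_B².
A: Δ = 0!·10!·2!/13! = 1/858; Racah Σ t=0..0: t=0:+1/17280 = 1/17280; ⇒ 3j(5 1 6; 1 0 -1)² = 35/858, sgn -1
B: Δ = 0!·10!·2!/13! = 1/858; Racah Σ t=0..0: t=0:+1/7257600 = 1/7257600; ⇒ 3j(5 1 6; -5 -1 6)² = 1/13, sgn +1
I_A²/I_B² = (35/858)/(1/13) = 35/66

35/66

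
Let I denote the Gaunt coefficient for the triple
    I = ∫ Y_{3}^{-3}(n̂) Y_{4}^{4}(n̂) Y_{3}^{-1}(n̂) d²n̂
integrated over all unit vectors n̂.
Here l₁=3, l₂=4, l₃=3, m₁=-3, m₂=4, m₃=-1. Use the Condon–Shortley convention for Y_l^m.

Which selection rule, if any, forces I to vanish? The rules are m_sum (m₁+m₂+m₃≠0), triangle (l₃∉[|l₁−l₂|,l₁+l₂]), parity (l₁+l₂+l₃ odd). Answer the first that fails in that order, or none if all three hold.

none

Σmᵢ = 0  ✓
l₃∈[|l₁−l₂|,l₁+l₂]=[1,7], have l₃=3  ✓
Σlᵢ = 10 ⇒ even  ✓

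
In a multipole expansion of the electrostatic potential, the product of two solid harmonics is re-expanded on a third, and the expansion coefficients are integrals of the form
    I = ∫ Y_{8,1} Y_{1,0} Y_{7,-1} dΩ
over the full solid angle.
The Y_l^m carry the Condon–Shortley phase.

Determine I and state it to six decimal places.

Rules hold: Σm=0, L=16 even, 7≤7≤9.
N = 17·3·15 = 765
Δ = 2!·14!·0!/17! = 1/2040
Racah Σ t=1..1: t=1:−1/25401600 = -1/25401600
⇒ 3j(8 1 7; 0 0 0)² = 8/255, sgn +1
Racah Σ t=1..1: t=1:−1/29030400 = -1/29030400
⇒ 3j(8 1 7; 1 0 -1)² = 21/680, sgn -1
4πI² = N·(3j₀)²·(3jₘ)² = 63/85
I = -1·√(0.741176/4π) = -0.24285994

-0.242860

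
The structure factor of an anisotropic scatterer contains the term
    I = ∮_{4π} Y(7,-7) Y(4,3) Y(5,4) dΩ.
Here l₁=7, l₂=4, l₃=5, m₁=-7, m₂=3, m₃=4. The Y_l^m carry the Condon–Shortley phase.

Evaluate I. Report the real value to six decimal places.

-0.216112

Rules hold: Σm=0, L=16 even, 3≤5≤11.
N = 15·9·11 = 1485
Δ = 6!·8!·2!/17! = 1/6126120
Racah Σ t=2..4: t=2:+1/69120 t=3:−1/20736 t=4:+1/69120 = -1/51840
⇒ 3j(7 4 5; 0 0 0)² = 280/21879, sgn +1
Racah Σ t=6..6: t=6:+1/29030400 = 1/29030400
⇒ 3j(7 4 5; -7 3 4)² = 21/680, sgn -1
4πI² = N·(3j₀)²·(3jₘ)² = 2205/3757
I = -1·√(0.586904/4π) = -0.21611194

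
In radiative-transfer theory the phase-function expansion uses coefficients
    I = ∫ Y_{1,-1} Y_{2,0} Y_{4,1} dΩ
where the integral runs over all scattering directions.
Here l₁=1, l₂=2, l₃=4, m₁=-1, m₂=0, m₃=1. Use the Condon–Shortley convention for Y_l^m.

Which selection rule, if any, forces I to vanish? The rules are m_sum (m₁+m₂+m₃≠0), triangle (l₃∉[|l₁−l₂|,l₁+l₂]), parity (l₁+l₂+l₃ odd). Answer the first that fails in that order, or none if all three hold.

m₁+m₂+m₃ = -1 + 0 + 1 = 0  ✓
triangle: |1−2|=1 ≤ l₃=4 ≤ 1+2=3  ✗
parity: l₁+l₂+l₃ = 7 is odd

triangle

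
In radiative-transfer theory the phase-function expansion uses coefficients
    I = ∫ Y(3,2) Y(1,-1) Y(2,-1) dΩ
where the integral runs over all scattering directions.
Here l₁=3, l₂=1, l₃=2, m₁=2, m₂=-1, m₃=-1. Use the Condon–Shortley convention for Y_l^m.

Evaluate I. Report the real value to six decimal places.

0.261169

m-sum 0 ✓  L=6 even ✓  2≤2≤4 ✓
Π(2lᵢ+1) = 7×3×5 = 105
triangle coeff Δ(3,1,2) = 1/105
Σ_t [1,1]: t=1:−1/4 = -1/4
(3j)²=3/35 [(3 1 2; 0 0 0)], sign=-1
Σ_t [0,0]: t=0:+1/12 = 1/12
(3j)²=2/21 [(3 1 2; 2 -1 -1)], sign=-1
⇒ 4πI² = 6/7
I = (+1)√(6/7/(4π)) = 0.26116903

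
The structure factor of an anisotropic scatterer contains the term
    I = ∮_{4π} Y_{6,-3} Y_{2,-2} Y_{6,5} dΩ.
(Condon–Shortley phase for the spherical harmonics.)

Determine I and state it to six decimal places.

0.120286

Checks pass: Σm=0; 14 even; l₃=6∈[4,8].
(2·6+1)(2·2+1)(2·6+1) = 845
Δ: 2! 10! 2! / 15! → 1/90090
sum: t=0:+1/69120 t=1:−1/14400 t=2:+1/69120 = -7/172800
3j²(6 2 6; 0 0 0) = Δ·Π!·Σ² = 14/715  (sign -1)
sum: t=0:+1/1451520 = 1/1451520
3j²(6 2 6; -3 -2 5) = Δ·Π!·Σ² = 1/91  (sign -1)
combine: 4πI² = 845·14/715·1/91 = 2/11
take √, sign +1: I = 0.12028562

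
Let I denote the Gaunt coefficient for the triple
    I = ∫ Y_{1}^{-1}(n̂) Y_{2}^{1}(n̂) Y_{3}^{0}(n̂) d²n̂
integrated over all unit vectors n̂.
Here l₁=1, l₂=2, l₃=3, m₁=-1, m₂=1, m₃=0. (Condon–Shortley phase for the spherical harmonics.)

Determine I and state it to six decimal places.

0.143048

Rules hold: Σm=0, L=6 even, 1≤3≤3.
N = 3·5·7 = 105
Δ = 0!·2!·4!/7! = 1/105
Racah Σ t=0..0: t=0:+1/4 = 1/4
⇒ 3j(1 2 3; 0 0 0)² = 3/35, sgn -1
Racah Σ t=0..0: t=0:+1/12 = 1/12
⇒ 3j(1 2 3; -1 1 0)² = 1/35, sgn -1
4πI² = N·(3j₀)²·(3jₘ)² = 9/35
I = +1·√(0.257143/4π) = 0.14304817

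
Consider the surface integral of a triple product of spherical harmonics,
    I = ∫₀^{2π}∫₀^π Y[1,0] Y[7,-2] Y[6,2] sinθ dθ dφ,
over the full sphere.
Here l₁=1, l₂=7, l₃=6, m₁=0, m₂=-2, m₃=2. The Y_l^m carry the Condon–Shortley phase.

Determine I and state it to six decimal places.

0.234717

Rules hold: Σm=0, L=14 even, 6≤6≤8.
N = 3·15·13 = 585
Δ = 2!·0!·12!/15! = 1/1365
Racah Σ t=1..1: t=1:−1/518400 = -1/518400
⇒ 3j(1 7 6; 0 0 0)² = 7/195, sgn -1
Racah Σ t=1..1: t=1:−1/967680 = -1/967680
⇒ 3j(1 7 6; 0 -2 2)² = 3/91, sgn -1
4πI² = N·(3j₀)²·(3jₘ)² = 9/13
I = +1·√(0.692308/4π) = 0.23471705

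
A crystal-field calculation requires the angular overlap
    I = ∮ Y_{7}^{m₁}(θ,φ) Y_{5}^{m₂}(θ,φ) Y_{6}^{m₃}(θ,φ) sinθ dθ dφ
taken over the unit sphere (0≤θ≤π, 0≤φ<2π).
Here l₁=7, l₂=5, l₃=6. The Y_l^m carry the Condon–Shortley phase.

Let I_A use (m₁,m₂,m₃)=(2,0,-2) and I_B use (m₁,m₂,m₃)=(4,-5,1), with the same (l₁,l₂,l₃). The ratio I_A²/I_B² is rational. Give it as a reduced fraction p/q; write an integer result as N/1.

Same 7,5,6: normalisation and zero-m 3j drop out of the ratio.
A: Δ: 6! 8! 4! / 19! → 1/174594420; sum: t=1:−1/1658880 t=2:+1/207360 t=3:−1/207360 t=4:+1/1451520 t=5:−1/116121600 = 1/12902400; 3j²(7 5 6; 2 0 -2) = Δ·Π!·Σ² = 27/1293292  (sign +1)
B: Δ: 6! 8! 4! / 19! → 1/174594420; sum: t=0:+1/12441600 = 1/12441600; 3j²(7 5 6; 4 -5 1) = Δ·Π!·Σ² = 245/12597  (sign -1)
I_A²/I_B² = (27/1293292)/(245/12597) = 81/75460

81/75460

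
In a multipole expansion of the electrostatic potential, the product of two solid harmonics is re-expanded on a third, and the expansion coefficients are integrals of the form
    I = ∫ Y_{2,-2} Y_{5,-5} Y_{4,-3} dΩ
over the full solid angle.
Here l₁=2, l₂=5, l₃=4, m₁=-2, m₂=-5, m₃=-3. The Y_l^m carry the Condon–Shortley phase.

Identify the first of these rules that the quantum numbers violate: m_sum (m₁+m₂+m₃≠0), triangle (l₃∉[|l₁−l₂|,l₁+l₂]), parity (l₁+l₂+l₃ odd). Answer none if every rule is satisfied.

m_sum

azimuthal sum: -2 − 5 − 3 = -10  ✗
3 ≤ 4 ≤ 7 (triangle on l)
L = 2 + 5 + 4 = 11 (odd)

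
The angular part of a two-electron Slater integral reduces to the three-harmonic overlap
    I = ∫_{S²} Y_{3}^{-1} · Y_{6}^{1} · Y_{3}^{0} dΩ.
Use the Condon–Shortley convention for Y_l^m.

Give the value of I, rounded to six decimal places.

m-sum 0 ✓  L=12 even ✓  3≤3≤9 ✓
Π(2lᵢ+1) = 7×13×7 = 637
triangle coeff Δ(3,6,3) = 1/12012
Σ_t [3,3]: t=3:−1/1296 = -1/1296
(3j)²=100/3003 [(3 6 3; 0 0 0)], sign=+1
Σ_t [4,4]: t=4:+1/1728 = 1/1728
(3j)²=25/858 [(3 6 3; -1 1 0)], sign=-1
⇒ 4πI² = 8750/14157
I = (-1)√(8750/14157/(4π)) = -0.22177545

-0.221775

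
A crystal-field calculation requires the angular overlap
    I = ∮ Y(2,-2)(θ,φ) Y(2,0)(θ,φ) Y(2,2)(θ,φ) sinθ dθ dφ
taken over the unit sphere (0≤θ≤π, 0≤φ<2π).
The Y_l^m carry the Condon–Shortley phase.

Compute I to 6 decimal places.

-0.180224

Checks pass: Σm=0; 6 even; l₃=2∈[0,4].
(2·2+1)(2·2+1)(2·2+1) = 125
Δ: 2! 2! 2! / 7! → 1/630
sum: t=0:+1/8 t=1:−1/1 t=2:+1/8 = -3/4
3j²(2 2 2; 0 0 0) = Δ·Π!·Σ² = 2/35  (sign -1)
sum: t=2:+1/8 = 1/8
3j²(2 2 2; -2 0 2) = Δ·Π!·Σ² = 2/35  (sign +1)
combine: 4πI² = 125·2/35·2/35 = 20/49
take √, sign -1: I = -0.18022375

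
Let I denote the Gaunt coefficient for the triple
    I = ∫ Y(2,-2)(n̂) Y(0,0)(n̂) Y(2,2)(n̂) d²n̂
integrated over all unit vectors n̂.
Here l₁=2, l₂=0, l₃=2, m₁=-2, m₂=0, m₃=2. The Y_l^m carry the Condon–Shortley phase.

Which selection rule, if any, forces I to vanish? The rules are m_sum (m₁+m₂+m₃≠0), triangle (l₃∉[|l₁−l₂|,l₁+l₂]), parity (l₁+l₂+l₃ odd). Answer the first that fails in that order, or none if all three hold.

m₁+m₂+m₃ = -2 + 0 + 2 = 0  ✓
triangle: |2−0|=2 ≤ l₃=2 ≤ 2+0=2  ✓
parity: l₁+l₂+l₃ = 4 is even  ✓

none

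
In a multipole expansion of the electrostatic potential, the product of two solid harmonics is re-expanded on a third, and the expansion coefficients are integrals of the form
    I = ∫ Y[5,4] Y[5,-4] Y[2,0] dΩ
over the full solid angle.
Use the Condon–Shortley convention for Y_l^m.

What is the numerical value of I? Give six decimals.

-0.097044

Rules hold: Σm=0, L=12 even, 0≤2≤10.
N = 11·11·5 = 605
Δ = 8!·2!·2!/13! = 1/38610
Racah Σ t=3..5: t=3:−1/2880 t=4:+1/576 t=5:−1/2880 = 1/960
⇒ 3j(5 5 2; 0 0 0)² = 10/429, sgn +1
Racah Σ t=0..1: t=0:+1/40320 t=1:−1/20160 = -1/40320
⇒ 3j(5 5 2; 4 -4 0)² = 6/715, sgn -1
4πI² = N·(3j₀)²·(3jₘ)² = 20/169
I = -1·√(0.118343/4π) = -0.09704356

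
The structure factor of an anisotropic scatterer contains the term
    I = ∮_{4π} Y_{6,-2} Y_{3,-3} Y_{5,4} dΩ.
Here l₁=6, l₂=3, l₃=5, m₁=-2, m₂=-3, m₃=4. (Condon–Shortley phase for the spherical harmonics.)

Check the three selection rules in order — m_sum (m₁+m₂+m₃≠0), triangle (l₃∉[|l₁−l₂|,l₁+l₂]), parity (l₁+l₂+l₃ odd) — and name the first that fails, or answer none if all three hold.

m₁+m₂+m₃ = -2 − 3 + 4 = -1  ✗
triangle: |6−3|=3 ≤ l₃=5 ≤ 6+3=9
parity: l₁+l₂+l₃ = 14 is even

m_sum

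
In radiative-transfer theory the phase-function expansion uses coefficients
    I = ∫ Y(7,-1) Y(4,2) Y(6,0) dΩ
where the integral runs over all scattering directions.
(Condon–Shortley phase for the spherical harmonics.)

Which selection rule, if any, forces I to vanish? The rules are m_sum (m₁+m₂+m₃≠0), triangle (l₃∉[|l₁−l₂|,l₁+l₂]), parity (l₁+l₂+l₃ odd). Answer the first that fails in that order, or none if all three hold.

m_sum

Σmᵢ = 1  ✗
l₃∈[|l₁−l₂|,l₁+l₂]=[3,11], have l₃=6
Σlᵢ = 17 ⇒ odd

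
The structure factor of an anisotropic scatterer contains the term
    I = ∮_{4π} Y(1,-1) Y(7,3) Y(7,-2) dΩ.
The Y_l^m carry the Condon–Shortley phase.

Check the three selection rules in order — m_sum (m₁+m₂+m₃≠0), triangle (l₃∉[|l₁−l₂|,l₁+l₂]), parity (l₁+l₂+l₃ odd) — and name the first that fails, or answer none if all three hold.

parity

Σmᵢ = 0  ✓
l₃∈[|l₁−l₂|,l₁+l₂]=[6,8], have l₃=7  ✓
Σlᵢ = 15 ⇒ odd  ✗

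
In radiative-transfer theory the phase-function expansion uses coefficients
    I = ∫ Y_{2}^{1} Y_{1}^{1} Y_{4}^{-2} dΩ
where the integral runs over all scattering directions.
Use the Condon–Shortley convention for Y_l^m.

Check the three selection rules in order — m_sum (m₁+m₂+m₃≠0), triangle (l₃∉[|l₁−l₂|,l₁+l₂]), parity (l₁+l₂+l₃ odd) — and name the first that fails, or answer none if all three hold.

azimuthal sum: 1 + 1 − 2 = 0  ✓
1 ≤ 4 ≤ 3 (triangle on l)  ✗
L = 2 + 1 + 4 = 7 (odd)

triangle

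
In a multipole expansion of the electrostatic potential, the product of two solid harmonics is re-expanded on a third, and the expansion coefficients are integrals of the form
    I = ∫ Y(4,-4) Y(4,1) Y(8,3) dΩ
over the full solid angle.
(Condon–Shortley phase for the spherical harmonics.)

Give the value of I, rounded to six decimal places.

-0.043020

Checks pass: Σm=0; 16 even; l₃=8∈[0,8].
(2·4+1)(2·4+1)(2·8+1) = 1377
Δ: 0! 8! 8! / 17! → 1/218790
sum: t=0:+1/331776 = 1/331776
3j²(4 4 8; 0 0 0) = Δ·Π!·Σ² = 490/21879  (sign +1)
sum: t=0:+1/29030400 = 1/29030400
3j²(4 4 8; -4 1 3) = Δ·Π!·Σ² = 1/1326  (sign -1)
combine: 4πI² = 1377·490/21879·1/1326 = 735/31603
take √, sign -1: I = -0.04302041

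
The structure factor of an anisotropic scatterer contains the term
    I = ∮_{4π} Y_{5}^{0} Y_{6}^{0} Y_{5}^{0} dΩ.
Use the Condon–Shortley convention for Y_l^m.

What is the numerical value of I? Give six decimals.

0.122728

Checks pass: Σm=0; 16 even; l₃=5∈[1,11].
(2·5+1)(2·6+1)(2·5+1) = 1573
Δ: 6! 4! 6! / 17! → 1/28588560
sum: t=1:−1/345600 t=2:+1/13824 t=3:−1/5184 t=4:+1/13824 t=5:−1/345600 = -7/129600
3j²(5 6 5; 0 0 0) = Δ·Π!·Σ² = 80/7293  (sign +1)
(m-triple is (0,0,0) — same symbol as above.)
combine: 4πI² = 1573·80/7293·80/7293 = 6400/33813
take √, sign +1: I = 0.12272787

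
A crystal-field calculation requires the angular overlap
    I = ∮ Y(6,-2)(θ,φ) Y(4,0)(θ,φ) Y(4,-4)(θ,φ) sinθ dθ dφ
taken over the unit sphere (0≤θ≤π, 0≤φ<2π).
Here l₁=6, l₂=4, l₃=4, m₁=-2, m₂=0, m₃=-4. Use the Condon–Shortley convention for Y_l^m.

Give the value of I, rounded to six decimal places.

m-sum = -2 + 0 − 4 = -6 ≠ 0 ⇒ I = 0

0.000000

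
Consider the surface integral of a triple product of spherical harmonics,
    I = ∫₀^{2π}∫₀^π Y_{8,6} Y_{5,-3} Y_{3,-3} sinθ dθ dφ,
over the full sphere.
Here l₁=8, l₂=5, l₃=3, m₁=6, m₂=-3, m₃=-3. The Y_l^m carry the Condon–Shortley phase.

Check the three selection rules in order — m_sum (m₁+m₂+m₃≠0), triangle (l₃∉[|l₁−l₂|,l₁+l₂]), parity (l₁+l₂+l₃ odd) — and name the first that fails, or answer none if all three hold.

m₁+m₂+m₃ = 6 − 3 − 3 = 0  ✓
triangle: |8−5|=3 ≤ l₃=3 ≤ 8+5=13  ✓
parity: l₁+l₂+l₃ = 16 is even  ✓

none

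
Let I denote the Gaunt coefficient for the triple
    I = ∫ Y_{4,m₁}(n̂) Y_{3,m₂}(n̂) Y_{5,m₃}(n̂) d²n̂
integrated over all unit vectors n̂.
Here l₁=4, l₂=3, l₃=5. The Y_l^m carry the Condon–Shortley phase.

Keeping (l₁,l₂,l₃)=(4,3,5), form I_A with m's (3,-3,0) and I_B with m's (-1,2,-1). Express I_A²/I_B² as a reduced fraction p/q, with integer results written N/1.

63/125

l's match ⇒ only the (l;m) 3-j factors differ between A and B.
A: triangle coeff Δ(4,3,5) = 1/180180; Σ_t [0,0]: t=0:+1/5760 = 1/5760; (3j)²=5/572 [(4 3 5; 3 -3 0)], sign=-1
B: triangle coeff Δ(4,3,5) = 1/180180; Σ_t [1,2]: t=1:−1/1152 t=2:+1/432 = 5/3456; (3j)²=625/36036 [(4 3 5; -1 2 -1)], sign=+1
I_A²/I_B² = (5/572)/(625/36036) = 63/125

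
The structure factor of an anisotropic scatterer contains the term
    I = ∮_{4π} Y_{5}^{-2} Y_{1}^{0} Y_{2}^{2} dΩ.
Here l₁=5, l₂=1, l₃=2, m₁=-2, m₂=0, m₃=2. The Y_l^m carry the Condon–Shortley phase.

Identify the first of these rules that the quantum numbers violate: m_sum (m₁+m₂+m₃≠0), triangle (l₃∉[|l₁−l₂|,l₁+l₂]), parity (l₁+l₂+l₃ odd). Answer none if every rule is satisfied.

m₁+m₂+m₃ = -2 + 0 + 2 = 0  ✓
triangle: |5−1|=4 ≤ l₃=2 ≤ 5+1=6  ✗
parity: l₁+l₂+l₃ = 8 is even

triangle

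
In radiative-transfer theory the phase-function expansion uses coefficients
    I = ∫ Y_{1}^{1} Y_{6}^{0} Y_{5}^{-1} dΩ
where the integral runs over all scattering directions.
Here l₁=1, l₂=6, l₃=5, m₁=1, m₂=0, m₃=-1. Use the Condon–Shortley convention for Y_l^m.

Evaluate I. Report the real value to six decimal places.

0.158246

Rules hold: Σm=0, L=12 even, 5≤5≤7.
N = 3·13·11 = 429
Δ = 2!·0!·10!/13! = 1/858
Racah Σ t=1..1: t=1:−1/14400 = -1/14400
⇒ 3j(1 6 5; 0 0 0)² = 6/143, sgn +1
Racah Σ t=0..0: t=0:+1/34560 = 1/34560
⇒ 3j(1 6 5; 1 0 -1)² = 5/286, sgn +1
4πI² = N·(3j₀)²·(3jₘ)² = 45/143
I = +1·√(0.314685/4π) = 0.15824621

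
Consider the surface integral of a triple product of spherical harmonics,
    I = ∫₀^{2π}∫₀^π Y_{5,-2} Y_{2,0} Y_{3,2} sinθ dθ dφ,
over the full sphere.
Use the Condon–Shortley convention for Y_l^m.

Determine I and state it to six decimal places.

Checks pass: Σm=0; 10 even; l₃=3∈[3,7].
(2·5+1)(2·2+1)(2·3+1) = 385
Δ: 4! 6! 0! / 11! → 1/2310
sum: t=2:+1/144 = 1/144
3j²(5 2 3; 0 0 0) = Δ·Π!·Σ² = 10/231  (sign -1)
sum: t=2:+1/480 = 1/480
3j²(5 2 3; -2 0 2) = Δ·Π!·Σ² = 3/110  (sign -1)
combine: 4πI² = 385·10/231·3/110 = 5/11
take √, sign +1: I = 0.19018827

0.190188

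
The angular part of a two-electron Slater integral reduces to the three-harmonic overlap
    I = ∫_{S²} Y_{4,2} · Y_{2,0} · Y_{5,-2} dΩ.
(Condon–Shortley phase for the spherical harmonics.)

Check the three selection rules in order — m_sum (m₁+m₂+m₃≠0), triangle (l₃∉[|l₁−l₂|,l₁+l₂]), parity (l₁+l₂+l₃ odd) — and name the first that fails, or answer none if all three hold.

Σmᵢ = 0  ✓
l₃∈[|l₁−l₂|,l₁+l₂]=[2,6], have l₃=5  ✓
Σlᵢ = 11 ⇒ odd  ✗

parity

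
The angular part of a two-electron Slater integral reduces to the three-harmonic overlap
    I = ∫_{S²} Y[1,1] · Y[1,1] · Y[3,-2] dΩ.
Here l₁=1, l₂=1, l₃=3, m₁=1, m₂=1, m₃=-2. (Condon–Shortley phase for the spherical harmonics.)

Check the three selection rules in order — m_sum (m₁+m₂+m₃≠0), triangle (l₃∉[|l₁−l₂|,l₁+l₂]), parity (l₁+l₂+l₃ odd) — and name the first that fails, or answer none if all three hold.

m₁+m₂+m₃ = 1 + 1 − 2 = 0  ✓
triangle: |1−1|=0 ≤ l₃=3 ≤ 1+1=2  ✗
parity: l₁+l₂+l₃ = 5 is odd

triangle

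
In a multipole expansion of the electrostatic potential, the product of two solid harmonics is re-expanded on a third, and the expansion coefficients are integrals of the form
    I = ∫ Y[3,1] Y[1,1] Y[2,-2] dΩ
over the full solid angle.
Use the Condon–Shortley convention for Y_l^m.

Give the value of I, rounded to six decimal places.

-0.082589

m-sum 0 ✓  L=6 even ✓  2≤2≤4 ✓
Π(2lᵢ+1) = 7×3×5 = 105
triangle coeff Δ(3,1,2) = 1/105
Σ_t [1,1]: t=1:−1/4 = -1/4
(3j)²=3/35 [(3 1 2; 0 0 0)], sign=-1
Σ_t [2,2]: t=2:+1/48 = 1/48
(3j)²=1/105 [(3 1 2; 1 1 -2)], sign=+1
⇒ 4πI² = 3/35
I = (-1)√(3/35/(4π)) = -0.08258890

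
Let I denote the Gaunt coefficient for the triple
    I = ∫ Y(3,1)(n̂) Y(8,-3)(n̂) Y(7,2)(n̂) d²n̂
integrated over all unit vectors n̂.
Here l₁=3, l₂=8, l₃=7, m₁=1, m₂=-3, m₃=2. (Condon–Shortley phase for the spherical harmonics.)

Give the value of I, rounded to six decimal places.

m-sum 0 ✓  L=18 even ✓  5≤7≤11 ✓
Π(2lᵢ+1) = 7×17×15 = 1785
triangle coeff Δ(3,8,7) = 1/5290740
Σ_t [1,3]: t=1:−1/7257600 t=2:+1/2073600 t=3:−1/7257600 = 1/4838400
(3j)²=252/20995 [(3 8 7; 0 0 0)], sign=-1
Σ_t [0,2]: t=0:+1/29030400 t=1:−1/5806080 t=2:+1/17418240 = -1/12441600
(3j)²=154/12597 [(3 8 7; 1 -3 2)], sign=+1
⇒ 4πI² = 271656/1037153
I = (-1)√(271656/1037153/(4π)) = -0.14437211

-0.144372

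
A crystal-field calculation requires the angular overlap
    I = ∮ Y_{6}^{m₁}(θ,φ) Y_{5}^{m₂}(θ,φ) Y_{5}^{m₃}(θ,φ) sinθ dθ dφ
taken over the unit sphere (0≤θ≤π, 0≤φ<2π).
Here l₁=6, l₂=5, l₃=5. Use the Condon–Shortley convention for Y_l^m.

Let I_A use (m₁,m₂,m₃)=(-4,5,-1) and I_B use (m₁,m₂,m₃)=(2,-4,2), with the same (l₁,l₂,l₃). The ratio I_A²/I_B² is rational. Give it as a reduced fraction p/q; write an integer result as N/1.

75/28

Same 6,5,5: normalisation and zero-m 3j drop out of the ratio.
A: Δ: 6! 6! 4! / 17! → 1/28588560; sum: t=6:+1/829440 = 1/829440; 3j²(6 5 5; -4 5 -1) = Δ·Π!·Σ² = 225/9724  (sign +1)
B: Δ: 6! 6! 4! / 17! → 1/28588560; sum: t=0:+1/207360 t=1:−1/103680 = -1/207360; 3j²(6 5 5; 2 -4 2) = Δ·Π!·Σ² = 21/2431  (sign +1)
I_A²/I_B² = (225/9724)/(21/2431) = 75/28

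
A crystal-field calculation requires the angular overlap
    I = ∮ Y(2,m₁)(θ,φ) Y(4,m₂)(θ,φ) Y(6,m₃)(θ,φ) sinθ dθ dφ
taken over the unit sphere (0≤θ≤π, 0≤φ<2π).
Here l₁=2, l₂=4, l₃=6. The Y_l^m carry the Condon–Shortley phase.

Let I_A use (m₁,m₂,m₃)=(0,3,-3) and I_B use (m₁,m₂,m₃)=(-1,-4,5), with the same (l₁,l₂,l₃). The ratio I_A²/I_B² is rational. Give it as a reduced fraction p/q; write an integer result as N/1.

36/55

Same 2,4,6: normalisation and zero-m 3j drop out of the ratio.
A: Δ: 0! 4! 8! / 13! → 1/6435; sum: t=0:+1/20160 = 1/20160; 3j²(2 4 6; 0 3 -3) = Δ·Π!·Σ² = 12/715  (sign -1)
B: Δ: 0! 4! 8! / 13! → 1/6435; sum: t=0:+1/241920 = 1/241920; 3j²(2 4 6; -1 -4 5) = Δ·Π!·Σ² = 1/39  (sign -1)
I_A²/I_B² = (12/715)/(1/39) = 36/55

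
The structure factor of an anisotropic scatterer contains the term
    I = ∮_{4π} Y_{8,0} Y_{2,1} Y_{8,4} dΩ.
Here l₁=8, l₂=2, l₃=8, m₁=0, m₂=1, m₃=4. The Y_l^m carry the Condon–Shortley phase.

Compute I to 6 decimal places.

0.000000

m-sum = 0 + 1 + 4 = 5 ≠ 0 ⇒ I = 0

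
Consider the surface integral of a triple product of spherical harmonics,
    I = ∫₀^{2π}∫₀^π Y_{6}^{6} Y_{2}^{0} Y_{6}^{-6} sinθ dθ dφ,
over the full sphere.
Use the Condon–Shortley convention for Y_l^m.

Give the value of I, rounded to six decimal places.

m-sum 0 ✓  L=14 even ✓  4≤6≤8 ✓
Π(2lᵢ+1) = 13×5×13 = 845
triangle coeff Δ(6,2,6) = 1/90090
Σ_t [0,2]: t=0:+1/69120 t=1:−1/14400 t=2:+1/69120 = -7/172800
(3j)²=14/715 [(6 2 6; 0 0 0)], sign=-1
Σ_t [0,0]: t=0:+1/14515200 = 1/14515200
(3j)²=22/455 [(6 2 6; 6 0 -6)], sign=+1
⇒ 4πI² = 4/5
I = (-1)√(4/5/(4π)) = -0.25231325

-0.252313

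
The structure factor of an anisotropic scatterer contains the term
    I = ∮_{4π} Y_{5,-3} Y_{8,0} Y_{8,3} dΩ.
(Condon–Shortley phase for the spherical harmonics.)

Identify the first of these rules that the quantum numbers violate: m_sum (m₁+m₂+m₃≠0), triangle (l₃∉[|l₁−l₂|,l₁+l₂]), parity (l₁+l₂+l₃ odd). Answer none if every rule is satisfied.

m₁+m₂+m₃ = -3 + 0 + 3 = 0  ✓
triangle: |5−8|=3 ≤ l₃=8 ≤ 5+8=13  ✓
parity: l₁+l₂+l₃ = 21 is odd  ✗

parity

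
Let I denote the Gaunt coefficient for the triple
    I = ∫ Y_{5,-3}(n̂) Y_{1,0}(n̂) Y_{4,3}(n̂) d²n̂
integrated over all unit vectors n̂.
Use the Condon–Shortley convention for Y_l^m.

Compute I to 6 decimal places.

-0.196426

Checks pass: Σm=0; 10 even; l₃=4∈[4,6].
(2·5+1)(2·1+1)(2·4+1) = 297
Δ: 2! 8! 0! / 11! → 1/495
sum: t=1:−1/576 = -1/576
3j²(5 1 4; 0 0 0) = Δ·Π!·Σ² = 5/99  (sign -1)
sum: t=1:−1/5040 = -1/5040
3j²(5 1 4; -3 0 3) = Δ·Π!·Σ² = 16/495  (sign +1)
combine: 4πI² = 297·5/99·16/495 = 16/33
take √, sign -1: I = -0.19642560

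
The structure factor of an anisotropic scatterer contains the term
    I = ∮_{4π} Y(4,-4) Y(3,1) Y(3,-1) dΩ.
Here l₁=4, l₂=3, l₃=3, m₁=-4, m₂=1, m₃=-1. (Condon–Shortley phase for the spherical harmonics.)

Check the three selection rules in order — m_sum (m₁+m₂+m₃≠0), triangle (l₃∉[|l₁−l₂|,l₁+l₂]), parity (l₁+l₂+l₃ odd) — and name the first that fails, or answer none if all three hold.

azimuthal sum: -4 + 1 − 1 = -4  ✗
1 ≤ 3 ≤ 7 (triangle on l)
L = 4 + 3 + 3 = 10 (even)

m_sum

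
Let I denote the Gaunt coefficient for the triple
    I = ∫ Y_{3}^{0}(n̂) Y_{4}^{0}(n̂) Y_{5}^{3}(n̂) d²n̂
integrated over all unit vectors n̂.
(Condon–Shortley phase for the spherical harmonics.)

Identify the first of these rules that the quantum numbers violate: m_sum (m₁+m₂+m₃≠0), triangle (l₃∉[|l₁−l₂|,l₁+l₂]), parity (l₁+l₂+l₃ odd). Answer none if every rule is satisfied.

m_sum

Σmᵢ = 3  ✗
l₃∈[|l₁−l₂|,l₁+l₂]=[1,7], have l₃=5
Σlᵢ = 12 ⇒ even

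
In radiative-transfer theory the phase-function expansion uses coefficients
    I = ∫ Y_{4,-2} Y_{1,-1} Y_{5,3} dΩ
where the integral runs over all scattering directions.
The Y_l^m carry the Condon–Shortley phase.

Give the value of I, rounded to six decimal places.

-0.259847

Checks pass: Σm=0; 10 even; l₃=5∈[3,5].
(2·4+1)(2·1+1)(2·5+1) = 297
Δ: 0! 8! 2! / 11! → 1/495
sum: t=0:+1/576 = 1/576
3j²(4 1 5; 0 0 0) = Δ·Π!·Σ² = 5/99  (sign -1)
sum: t=0:+1/2880 = 1/2880
3j²(4 1 5; -2 -1 3) = Δ·Π!·Σ² = 28/495  (sign +1)
combine: 4πI² = 297·5/99·28/495 = 28/33
take √, sign -1: I = -0.25984664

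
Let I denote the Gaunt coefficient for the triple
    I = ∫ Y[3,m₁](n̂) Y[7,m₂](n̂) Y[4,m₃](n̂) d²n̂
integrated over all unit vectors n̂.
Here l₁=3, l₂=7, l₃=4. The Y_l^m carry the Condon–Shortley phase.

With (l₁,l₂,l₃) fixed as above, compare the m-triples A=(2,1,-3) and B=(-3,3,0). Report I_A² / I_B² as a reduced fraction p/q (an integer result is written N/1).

8/35

l's match ⇒ only the (l;m) 3-j factors differ between A and B.
A: triangle coeff Δ(3,7,4) = 1/45045; Σ_t [1,1]: t=1:−1/604800 = -1/604800; (3j)²=16/15015 [(3 7 4; 2 1 -3)], sign=+1
B: triangle coeff Δ(3,7,4) = 1/45045; Σ_t [6,6]: t=6:+1/414720 = 1/414720; (3j)²=2/429 [(3 7 4; -3 3 0)], sign=+1
I_A²/I_B² = (16/15015)/(2/429) = 8/35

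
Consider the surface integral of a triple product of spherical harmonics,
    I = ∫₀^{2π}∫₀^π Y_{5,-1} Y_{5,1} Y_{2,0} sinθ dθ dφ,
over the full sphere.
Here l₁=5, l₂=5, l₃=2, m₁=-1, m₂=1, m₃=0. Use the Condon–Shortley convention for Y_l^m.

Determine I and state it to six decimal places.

-0.145565

Checks pass: Σm=0; 12 even; l₃=2∈[0,10].
(2·5+1)(2·5+1)(2·2+1) = 605
Δ: 8! 2! 2! / 13! → 1/38610
sum: t=3:−1/2880 t=4:+1/576 t=5:−1/2880 = 1/960
3j²(5 5 2; 0 0 0) = Δ·Π!·Σ² = 10/429  (sign +1)
sum: t=4:+1/2304 t=5:−1/720 t=6:+1/5760 = -1/1280
3j²(5 5 2; -1 1 0) = Δ·Π!·Σ² = 27/1430  (sign -1)
combine: 4πI² = 605·10/429·27/1430 = 45/169
take √, sign -1: I = -0.14556534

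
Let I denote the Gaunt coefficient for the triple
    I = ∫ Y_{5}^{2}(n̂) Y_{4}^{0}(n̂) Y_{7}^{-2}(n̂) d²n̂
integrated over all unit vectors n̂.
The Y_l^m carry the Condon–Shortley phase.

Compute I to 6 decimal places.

0.037709

Rules hold: Σm=0, L=16 even, 1≤7≤9.
N = 11·9·15 = 1485
Δ = 2!·8!·6!/17! = 1/6126120
Racah Σ t=0..2: t=0:+1/69120 t=1:−1/20736 t=2:+1/69120 = -1/51840
⇒ 3j(5 4 7; 0 0 0)² = 280/21879, sgn +1
Racah Σ t=0..2: t=0:+1/69120 t=1:−1/51840 t=2:+1/483840 = -1/362880
⇒ 3j(5 4 7; 2 0 -2)² = 16/17017, sgn +1
4πI² = N·(3j₀)²·(3jₘ)² = 9600/537251
I = +1·√(0.0178687/4π) = 0.03770874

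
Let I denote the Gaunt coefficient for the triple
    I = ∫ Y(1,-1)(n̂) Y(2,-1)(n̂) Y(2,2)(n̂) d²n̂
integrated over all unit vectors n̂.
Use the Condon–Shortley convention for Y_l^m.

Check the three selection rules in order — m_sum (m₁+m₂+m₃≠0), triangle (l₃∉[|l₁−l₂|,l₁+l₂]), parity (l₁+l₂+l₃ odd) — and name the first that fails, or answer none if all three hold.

Σmᵢ = 0  ✓
l₃∈[|l₁−l₂|,l₁+l₂]=[1,3], have l₃=2  ✓
Σlᵢ = 5 ⇒ odd  ✗

parity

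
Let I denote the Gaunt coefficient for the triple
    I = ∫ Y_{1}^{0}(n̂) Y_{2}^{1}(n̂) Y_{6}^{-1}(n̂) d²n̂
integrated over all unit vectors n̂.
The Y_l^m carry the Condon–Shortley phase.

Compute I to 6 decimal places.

l₃=6 ∉ [1,3] — triangle fails ⇒ I = 0

0.000000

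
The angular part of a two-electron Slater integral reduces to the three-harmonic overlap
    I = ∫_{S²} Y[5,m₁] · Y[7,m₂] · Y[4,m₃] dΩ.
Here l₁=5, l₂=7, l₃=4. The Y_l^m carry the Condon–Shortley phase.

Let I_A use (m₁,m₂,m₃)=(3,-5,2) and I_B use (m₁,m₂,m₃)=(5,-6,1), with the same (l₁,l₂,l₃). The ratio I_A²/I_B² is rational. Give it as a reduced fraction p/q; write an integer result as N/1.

Same 5,7,4: normalisation and zero-m 3j drop out of the ratio.
A: Δ: 8! 2! 6! / 17! → 1/6126120; sum: t=0:+1/3870720 t=1:−1/604800 t=2:+1/2073600 = -53/58060800; 3j²(5 7 4; 3 -5 2) = Δ·Π!·Σ² = 2809/185640  (sign -1)
B: Δ: 8! 2! 6! / 17! → 1/6126120; sum: t=0:+1/9676800 = 1/9676800; 3j²(5 7 4; 5 -6 1) = Δ·Π!·Σ² = 27/952  (sign -1)
I_A²/I_B² = (2809/185640)/(27/952) = 2809/5265

2809/5265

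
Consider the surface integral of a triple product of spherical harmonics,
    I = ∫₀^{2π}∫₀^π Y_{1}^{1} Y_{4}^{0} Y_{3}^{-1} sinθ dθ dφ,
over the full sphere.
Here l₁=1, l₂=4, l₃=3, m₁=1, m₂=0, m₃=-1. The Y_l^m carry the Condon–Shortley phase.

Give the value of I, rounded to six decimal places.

Rules hold: Σm=0, L=8 even, 3≤3≤5.
N = 3·9·7 = 189
Δ = 2!·0!·6!/9! = 1/252
Racah Σ t=1..1: t=1:−1/36 = -1/36
⇒ 3j(1 4 3; 0 0 0)² = 4/63, sgn +1
Racah Σ t=0..0: t=0:+1/96 = 1/96
⇒ 3j(1 4 3; 1 0 -1)² = 1/42, sgn +1
4πI² = N·(3j₀)²·(3jₘ)² = 2/7
I = +1·√(0.285714/4π) = 0.15078601

0.150786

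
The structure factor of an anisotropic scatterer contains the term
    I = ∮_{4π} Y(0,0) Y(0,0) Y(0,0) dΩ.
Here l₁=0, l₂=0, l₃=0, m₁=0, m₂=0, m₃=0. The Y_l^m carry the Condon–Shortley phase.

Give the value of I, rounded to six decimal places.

Rules hold: Σm=0, L=0 even, 0≤0≤0.
N = 1·1·1 = 1
Δ = 0!·0!·0!/1! = 1/1
Racah Σ t=0..0: t=0:+1/1 = 1/1
⇒ 3j(0 0 0; 0 0 0)² = 1/1, sgn +1
(m-triple is (0,0,0) — same symbol as above.)
4πI² = N·(3j₀)²·(3jₘ)² = 1/1
I = +1·√(1/4π) = 0.28209479

0.282095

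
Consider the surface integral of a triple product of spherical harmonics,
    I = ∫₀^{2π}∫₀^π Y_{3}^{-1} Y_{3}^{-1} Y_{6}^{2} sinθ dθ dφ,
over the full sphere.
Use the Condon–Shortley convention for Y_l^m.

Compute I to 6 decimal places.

0.242943

Checks pass: Σm=0; 12 even; l₃=6∈[0,6].
(2·3+1)(2·3+1)(2·6+1) = 637
Δ: 0! 6! 6! / 13! → 1/12012
sum: t=0:+1/1296 = 1/1296
3j²(3 3 6; 0 0 0) = Δ·Π!·Σ² = 100/3003  (sign +1)
sum: t=0:+1/2304 = 1/2304
3j²(3 3 6; -1 -1 2) = Δ·Π!·Σ² = 5/143  (sign +1)
combine: 4πI² = 637·100/3003·5/143 = 3500/4719
take √, sign +1: I = 0.24294284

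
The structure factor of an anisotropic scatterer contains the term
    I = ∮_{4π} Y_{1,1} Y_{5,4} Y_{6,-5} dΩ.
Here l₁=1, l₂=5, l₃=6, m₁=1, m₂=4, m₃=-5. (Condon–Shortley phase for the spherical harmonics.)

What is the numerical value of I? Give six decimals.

-0.303018

Checks pass: Σm=0; 12 even; l₃=6∈[4,6].
(2·1+1)(2·5+1)(2·6+1) = 429
Δ: 0! 2! 10! / 13! → 1/858
sum: t=0:+1/14400 = 1/14400
3j²(1 5 6; 0 0 0) = Δ·Π!·Σ² = 6/143  (sign +1)
sum: t=0:+1/725760 = 1/725760
3j²(1 5 6; 1 4 -5) = Δ·Π!·Σ² = 5/78  (sign -1)
combine: 4πI² = 429·6/143·5/78 = 15/13
take √, sign -1: I = -0.30301841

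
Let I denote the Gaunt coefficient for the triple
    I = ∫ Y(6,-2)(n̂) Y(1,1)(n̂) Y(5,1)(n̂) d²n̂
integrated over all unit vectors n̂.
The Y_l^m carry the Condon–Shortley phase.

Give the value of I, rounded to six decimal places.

m-sum 0 ✓  L=12 even ✓  5≤5≤7 ✓
Π(2lᵢ+1) = 13×3×11 = 429
triangle coeff Δ(6,1,5) = 1/858
Σ_t [1,1]: t=1:−1/14400 = -1/14400
(3j)²=6/143 [(6 1 5; 0 0 0)], sign=+1
Σ_t [2,2]: t=2:+1/34560 = 1/34560
(3j)²=14/429 [(6 1 5; -2 1 1)], sign=+1
⇒ 4πI² = 84/143
I = (+1)√(84/143/(4π)) = 0.21620548

0.216205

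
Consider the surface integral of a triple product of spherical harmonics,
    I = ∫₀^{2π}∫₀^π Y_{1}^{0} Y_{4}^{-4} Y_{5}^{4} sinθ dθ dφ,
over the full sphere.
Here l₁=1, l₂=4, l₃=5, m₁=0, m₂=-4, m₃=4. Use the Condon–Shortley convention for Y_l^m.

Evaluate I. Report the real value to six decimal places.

0.147319

Rules hold: Σm=0, L=10 even, 3≤5≤5.
N = 3·9·11 = 297
Δ = 0!·2!·8!/11! = 1/495
Racah Σ t=0..0: t=0:+1/576 = 1/576
⇒ 3j(1 4 5; 0 0 0)² = 5/99, sgn -1
Racah Σ t=0..0: t=0:+1/40320 = 1/40320
⇒ 3j(1 4 5; 0 -4 4)² = 1/55, sgn -1
4πI² = N·(3j₀)²·(3jₘ)² = 3/11
I = +1·√(0.272727/4π) = 0.14731920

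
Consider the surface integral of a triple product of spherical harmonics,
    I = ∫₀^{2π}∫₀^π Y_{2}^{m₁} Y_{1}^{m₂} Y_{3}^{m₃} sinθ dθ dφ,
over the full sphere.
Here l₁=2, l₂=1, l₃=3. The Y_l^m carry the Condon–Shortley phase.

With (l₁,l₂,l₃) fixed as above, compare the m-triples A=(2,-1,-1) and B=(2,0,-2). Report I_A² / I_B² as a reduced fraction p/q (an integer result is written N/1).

1/5

Shared (l₁,l₂,l₃)=(2,1,3): N and (l;000)² cancel in I_A²/I_B².
A: Δ = 0!·4!·2!/7! = 1/105; Racah Σ t=0..0: t=0:+1/48 = 1/48; ⇒ 3j(2 1 3; 2 -1 -1)² = 1/105, sgn +1
B: Δ = 0!·4!·2!/7! = 1/105; Racah Σ t=0..0: t=0:+1/24 = 1/24; ⇒ 3j(2 1 3; 2 0 -2)² = 1/21, sgn -1
I_A²/I_B² = (1/105)/(1/21) = 1/5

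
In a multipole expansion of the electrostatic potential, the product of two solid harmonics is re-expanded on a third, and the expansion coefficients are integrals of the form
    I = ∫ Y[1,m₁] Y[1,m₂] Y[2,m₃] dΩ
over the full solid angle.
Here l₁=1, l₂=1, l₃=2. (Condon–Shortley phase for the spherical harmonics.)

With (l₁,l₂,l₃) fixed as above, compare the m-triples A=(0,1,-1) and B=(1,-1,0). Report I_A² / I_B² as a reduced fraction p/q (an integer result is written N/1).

3/1

Shared (l₁,l₂,l₃)=(1,1,2): N and (l;000)² cancel in I_A²/I_B².
A: Δ = 0!·2!·2!/5! = 1/30; Racah Σ t=0..0: t=0:+1/2 = 1/2; ⇒ 3j(1 1 2; 0 1 -1)² = 1/10, sgn -1
B: Δ = 0!·2!·2!/5! = 1/30; Racah Σ t=0..0: t=0:+1/4 = 1/4; ⇒ 3j(1 1 2; 1 -1 0)² = 1/30, sgn +1
I_A²/I_B² = (1/10)/(1/30) = 3/1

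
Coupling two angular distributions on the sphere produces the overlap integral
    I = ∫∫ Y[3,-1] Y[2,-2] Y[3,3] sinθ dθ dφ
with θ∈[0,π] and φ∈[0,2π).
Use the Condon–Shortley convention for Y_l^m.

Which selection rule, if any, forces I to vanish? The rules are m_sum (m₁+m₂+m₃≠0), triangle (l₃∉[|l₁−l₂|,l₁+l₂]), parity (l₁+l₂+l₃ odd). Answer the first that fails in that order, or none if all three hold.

none

Σmᵢ = 0  ✓
l₃∈[|l₁−l₂|,l₁+l₂]=[1,5], have l₃=3  ✓
Σlᵢ = 8 ⇒ even  ✓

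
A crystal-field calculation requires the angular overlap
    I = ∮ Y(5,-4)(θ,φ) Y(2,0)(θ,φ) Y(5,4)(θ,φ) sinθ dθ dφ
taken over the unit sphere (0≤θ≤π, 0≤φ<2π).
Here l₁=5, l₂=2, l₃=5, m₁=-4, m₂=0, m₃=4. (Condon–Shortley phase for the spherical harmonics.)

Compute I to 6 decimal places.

-0.097044

Checks pass: Σm=0; 12 even; l₃=5∈[3,7].
(2·5+1)(2·2+1)(2·5+1) = 605
Δ: 2! 8! 2! / 13! → 1/38610
sum: t=0:+1/2880 t=1:−1/576 t=2:+1/2880 = -1/960
3j²(5 2 5; 0 0 0) = Δ·Π!·Σ² = 10/429  (sign +1)
sum: t=1:−1/40320 t=2:+1/20160 = 1/40320
3j²(5 2 5; -4 0 4) = Δ·Π!·Σ² = 6/715  (sign -1)
combine: 4πI² = 605·10/429·6/715 = 20/169
take √, sign -1: I = -0.09704356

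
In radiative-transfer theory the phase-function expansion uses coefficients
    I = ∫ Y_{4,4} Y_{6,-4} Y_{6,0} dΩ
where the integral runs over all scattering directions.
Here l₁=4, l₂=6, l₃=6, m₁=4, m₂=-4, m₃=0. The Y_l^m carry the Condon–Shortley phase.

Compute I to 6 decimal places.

0.141673

Checks pass: Σm=0; 16 even; l₃=6∈[2,10].
(2·4+1)(2·6+1)(2·6+1) = 1521
Δ: 4! 4! 8! / 17! → 1/15315300
sum: t=0:+1/829440 t=1:−1/25920 t=2:+1/9216 t=3:−1/25920 t=4:+1/829440 = 7/207360
3j²(4 6 6; 0 0 0) = Δ·Π!·Σ² = 28/2431  (sign +1)
sum: t=0:+1/829440 = 1/829440
3j²(4 6 6; 4 -4 0) = Δ·Π!·Σ² = 35/2431  (sign +1)
combine: 4πI² = 1521·28/2431·35/2431 = 8820/34969
take √, sign +1: I = 0.14167322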